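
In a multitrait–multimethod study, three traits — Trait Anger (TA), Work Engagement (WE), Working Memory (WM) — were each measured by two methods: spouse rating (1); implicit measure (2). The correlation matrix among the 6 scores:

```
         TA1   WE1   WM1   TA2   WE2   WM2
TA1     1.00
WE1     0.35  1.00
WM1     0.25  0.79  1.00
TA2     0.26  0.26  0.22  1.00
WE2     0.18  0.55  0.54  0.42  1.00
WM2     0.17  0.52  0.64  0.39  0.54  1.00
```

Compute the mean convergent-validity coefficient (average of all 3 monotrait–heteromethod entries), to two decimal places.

Convergent values: 0.26, 0.55, 0.64; mean = 1.45/3 = 0.48.

0.48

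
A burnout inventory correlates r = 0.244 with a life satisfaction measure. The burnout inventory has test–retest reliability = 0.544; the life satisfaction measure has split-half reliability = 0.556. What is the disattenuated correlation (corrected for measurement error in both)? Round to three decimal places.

0.444

r_true = r_obs / √(r_xx · r_yy) = 0.244 / √(0.544 × 0.556) = 0.244 / √0.302464 = 0.244 / 0.5500 ≈ 0.444.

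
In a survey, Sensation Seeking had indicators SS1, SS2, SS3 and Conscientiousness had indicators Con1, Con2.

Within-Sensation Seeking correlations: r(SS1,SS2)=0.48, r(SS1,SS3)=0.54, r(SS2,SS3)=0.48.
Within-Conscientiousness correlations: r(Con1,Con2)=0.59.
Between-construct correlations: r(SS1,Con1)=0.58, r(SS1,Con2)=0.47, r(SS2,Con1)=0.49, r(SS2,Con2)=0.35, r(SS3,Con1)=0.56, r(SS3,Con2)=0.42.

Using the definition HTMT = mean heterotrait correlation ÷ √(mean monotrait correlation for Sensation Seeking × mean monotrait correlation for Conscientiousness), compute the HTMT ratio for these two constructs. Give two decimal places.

Between-construct mean = 2.87/6 = 0.4783.
Mean within-SS = 1.50/3 = 0.5000; mean within-Con = 0.59/1 = 0.5900.
Geometric mean = √(0.5000 × 0.5900) = 0.5431.
HTMT = 0.4783 / 0.5431 = 0.88.

0.88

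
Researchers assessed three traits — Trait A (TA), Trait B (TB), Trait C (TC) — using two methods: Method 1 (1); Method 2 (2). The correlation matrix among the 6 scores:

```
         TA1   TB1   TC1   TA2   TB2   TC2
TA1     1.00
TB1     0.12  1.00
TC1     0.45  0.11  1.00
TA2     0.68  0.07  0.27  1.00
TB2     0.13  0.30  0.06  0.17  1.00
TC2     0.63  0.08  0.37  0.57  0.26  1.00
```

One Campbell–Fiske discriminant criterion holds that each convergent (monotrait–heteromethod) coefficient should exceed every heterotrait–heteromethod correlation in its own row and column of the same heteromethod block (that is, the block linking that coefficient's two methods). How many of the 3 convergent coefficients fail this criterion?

1

Checking each validity diagonal entry against its comparison values:
TA (methods 1·2): 0.68 vs {0.13, 0.07, 0.63, 0.27} → pass.
TB (methods 1·2): 0.30 vs {0.07, 0.13, 0.08, 0.06} → pass.
TC (methods 1·2): 0.37 vs {0.27, 0.63, 0.06, 0.08} → fail.
1 of 3 fail.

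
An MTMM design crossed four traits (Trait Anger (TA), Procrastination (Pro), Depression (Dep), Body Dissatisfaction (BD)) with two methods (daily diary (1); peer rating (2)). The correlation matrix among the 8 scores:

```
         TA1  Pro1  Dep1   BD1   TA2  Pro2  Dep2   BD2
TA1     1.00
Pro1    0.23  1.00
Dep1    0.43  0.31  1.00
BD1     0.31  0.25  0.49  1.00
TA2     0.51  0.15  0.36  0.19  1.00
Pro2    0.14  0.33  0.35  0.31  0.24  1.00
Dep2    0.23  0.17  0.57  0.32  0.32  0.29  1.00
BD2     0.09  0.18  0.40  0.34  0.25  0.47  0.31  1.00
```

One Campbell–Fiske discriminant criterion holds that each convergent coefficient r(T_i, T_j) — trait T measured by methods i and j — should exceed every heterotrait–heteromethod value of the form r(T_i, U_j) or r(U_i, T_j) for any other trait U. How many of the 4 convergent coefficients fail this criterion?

2

Checking each validity diagonal entry against its comparison values:
TA (methods 1·2): 0.51 vs {0.14, 0.15, 0.23, 0.36, 0.09, 0.19} → pass.
Pro (methods 1·2): 0.33 vs {0.15, 0.14, 0.17, 0.35, 0.18, 0.31} → fail.
Dep (methods 1·2): 0.57 vs {0.36, 0.23, 0.35, 0.17, 0.40, 0.32} → pass.
BD (methods 1·2): 0.34 vs {0.19, 0.09, 0.31, 0.18, 0.32, 0.40} → fail.
2 of 4 fail.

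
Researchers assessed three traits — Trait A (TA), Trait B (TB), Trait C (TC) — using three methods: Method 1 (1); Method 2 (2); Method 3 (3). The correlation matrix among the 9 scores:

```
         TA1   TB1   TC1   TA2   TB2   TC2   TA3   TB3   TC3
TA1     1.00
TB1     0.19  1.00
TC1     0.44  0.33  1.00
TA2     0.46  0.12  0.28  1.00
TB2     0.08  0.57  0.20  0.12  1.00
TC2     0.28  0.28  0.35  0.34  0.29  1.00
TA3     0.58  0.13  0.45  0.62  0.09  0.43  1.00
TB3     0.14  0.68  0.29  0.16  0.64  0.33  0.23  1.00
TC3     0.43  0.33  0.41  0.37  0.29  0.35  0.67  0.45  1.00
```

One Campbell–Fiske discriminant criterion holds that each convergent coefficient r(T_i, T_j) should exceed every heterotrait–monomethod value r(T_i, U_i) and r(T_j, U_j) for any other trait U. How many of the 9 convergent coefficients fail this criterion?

Each convergent coefficient versus the relevant comparison correlations:
TA (methods 1·2): 0.46 vs {0.19, 0.12, 0.44, 0.34} → pass.
TA (methods 1·3): 0.58 vs {0.19, 0.23, 0.44, 0.67} → fail.
TA (methods 2·3): 0.62 vs {0.12, 0.23, 0.34, 0.67} → fail.
TB (methods 1·2): 0.57 vs {0.19, 0.12, 0.33, 0.29} → pass.
TB (methods 1·3): 0.68 vs {0.19, 0.23, 0.33, 0.45} → pass.
TB (methods 2·3): 0.64 vs {0.12, 0.23, 0.29, 0.45} → pass.
TC (methods 1·2): 0.35 vs {0.44, 0.34, 0.33, 0.29} → fail.
TC (methods 1·3): 0.41 vs {0.44, 0.67, 0.33, 0.45} → fail.
TC (methods 2·3): 0.35 vs {0.34, 0.67, 0.29, 0.45} → fail.
5 of 9 fail.

5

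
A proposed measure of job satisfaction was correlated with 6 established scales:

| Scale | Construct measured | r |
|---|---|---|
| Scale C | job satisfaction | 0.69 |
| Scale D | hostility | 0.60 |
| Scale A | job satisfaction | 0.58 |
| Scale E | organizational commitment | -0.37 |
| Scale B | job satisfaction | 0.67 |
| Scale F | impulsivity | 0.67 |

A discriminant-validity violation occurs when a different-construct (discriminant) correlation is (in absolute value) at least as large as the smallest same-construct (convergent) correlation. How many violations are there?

2

Convergent (same construct = job satisfaction): Scale C, Scale A, Scale B.
Smallest convergent = 0.58. Discriminant |r|: 0.60, 0.37, 0.67; count ≥ 0.58 → 2.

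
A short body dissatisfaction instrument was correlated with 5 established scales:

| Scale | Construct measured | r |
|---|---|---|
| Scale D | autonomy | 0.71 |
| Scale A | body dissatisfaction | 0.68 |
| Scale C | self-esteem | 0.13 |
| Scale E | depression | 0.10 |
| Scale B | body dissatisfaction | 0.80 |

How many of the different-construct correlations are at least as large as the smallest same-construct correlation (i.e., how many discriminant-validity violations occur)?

1

Convergent (same construct = body dissatisfaction): Scale A, Scale B.
Smallest convergent = 0.68. Discriminant values: 0.71, 0.13, 0.10; count ≥ 0.68 → 1.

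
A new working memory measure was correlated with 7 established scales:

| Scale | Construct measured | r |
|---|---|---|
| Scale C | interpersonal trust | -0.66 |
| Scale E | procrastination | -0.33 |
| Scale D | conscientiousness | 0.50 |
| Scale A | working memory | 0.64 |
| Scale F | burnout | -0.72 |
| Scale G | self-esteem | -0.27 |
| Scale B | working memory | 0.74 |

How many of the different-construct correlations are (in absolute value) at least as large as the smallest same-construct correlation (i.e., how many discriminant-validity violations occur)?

Convergent (same construct = working memory): Scale A, Scale B.
Smallest convergent = 0.64. Discriminant |r|: 0.66, 0.33, 0.50, 0.72, 0.27; count ≥ 0.64 → 2.

2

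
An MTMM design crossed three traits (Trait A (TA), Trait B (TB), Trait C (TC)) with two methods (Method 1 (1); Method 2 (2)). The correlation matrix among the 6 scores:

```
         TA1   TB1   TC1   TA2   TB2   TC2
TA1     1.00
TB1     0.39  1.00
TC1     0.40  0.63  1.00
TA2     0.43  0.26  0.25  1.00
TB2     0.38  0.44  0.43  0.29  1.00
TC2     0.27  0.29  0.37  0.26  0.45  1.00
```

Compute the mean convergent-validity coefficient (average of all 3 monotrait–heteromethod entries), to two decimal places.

Convergent values: 0.43, 0.44, 0.37; mean = 1.24/3 = 0.41.

0.41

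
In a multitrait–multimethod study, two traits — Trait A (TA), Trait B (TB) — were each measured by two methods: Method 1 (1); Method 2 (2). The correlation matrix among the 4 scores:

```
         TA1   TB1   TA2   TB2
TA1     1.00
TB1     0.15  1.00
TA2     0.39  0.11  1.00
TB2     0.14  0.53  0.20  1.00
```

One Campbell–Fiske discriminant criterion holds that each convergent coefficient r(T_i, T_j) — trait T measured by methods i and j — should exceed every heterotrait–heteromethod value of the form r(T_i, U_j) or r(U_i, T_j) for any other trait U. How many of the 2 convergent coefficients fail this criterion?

Checking each validity diagonal entry against its comparison values:
TA (methods 1·2): 0.39 vs {0.14, 0.11} → pass.
TB (methods 1·2): 0.53 vs {0.11, 0.14} → pass.
0 of 2 fail.

0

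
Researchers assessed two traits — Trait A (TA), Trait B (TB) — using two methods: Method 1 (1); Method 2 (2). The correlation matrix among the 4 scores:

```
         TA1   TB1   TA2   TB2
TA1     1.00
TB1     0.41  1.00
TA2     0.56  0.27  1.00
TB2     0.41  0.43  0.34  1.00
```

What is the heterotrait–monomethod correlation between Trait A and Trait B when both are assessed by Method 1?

Different traits, same method: r(TA1, TB1) = 0.41.

0.41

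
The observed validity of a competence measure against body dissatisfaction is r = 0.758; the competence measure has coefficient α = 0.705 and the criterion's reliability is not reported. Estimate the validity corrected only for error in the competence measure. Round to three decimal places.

Single correction: r_c = r_obs / √r_xx = 0.758 / √0.705 = 0.758 / 0.8396 ≈ 0.903.

0.903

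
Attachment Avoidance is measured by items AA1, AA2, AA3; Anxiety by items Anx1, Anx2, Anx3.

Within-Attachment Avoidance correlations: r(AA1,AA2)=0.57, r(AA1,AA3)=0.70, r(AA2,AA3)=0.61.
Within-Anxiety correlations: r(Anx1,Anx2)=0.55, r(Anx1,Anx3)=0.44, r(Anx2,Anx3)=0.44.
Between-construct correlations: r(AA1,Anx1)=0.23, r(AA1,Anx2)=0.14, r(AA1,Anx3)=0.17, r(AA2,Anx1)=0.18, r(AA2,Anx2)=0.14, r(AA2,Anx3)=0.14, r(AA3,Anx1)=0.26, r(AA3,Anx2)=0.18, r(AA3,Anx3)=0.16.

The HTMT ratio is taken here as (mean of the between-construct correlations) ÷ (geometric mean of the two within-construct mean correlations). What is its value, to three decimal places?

0.325

Between-construct mean = 1.60/9 = 0.1778.
Mean within-AA = 1.88/3 = 0.6267; mean within-Anx = 1.43/3 = 0.4767.
Geometric mean = √(0.6267 × 0.4767) = 0.5466.
HTMT = 0.1778 / 0.5466 = 0.325.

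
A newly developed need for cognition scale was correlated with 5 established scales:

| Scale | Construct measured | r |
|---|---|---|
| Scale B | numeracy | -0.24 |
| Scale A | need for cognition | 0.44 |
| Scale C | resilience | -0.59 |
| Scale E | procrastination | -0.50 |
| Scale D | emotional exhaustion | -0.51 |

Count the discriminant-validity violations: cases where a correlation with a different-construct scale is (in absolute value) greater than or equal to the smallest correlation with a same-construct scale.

Convergent (same construct = need for cognition): Scale A.
Smallest convergent = 0.44. Discriminant |r|: 0.24, 0.59, 0.50, 0.51; count ≥ 0.44 → 3.

3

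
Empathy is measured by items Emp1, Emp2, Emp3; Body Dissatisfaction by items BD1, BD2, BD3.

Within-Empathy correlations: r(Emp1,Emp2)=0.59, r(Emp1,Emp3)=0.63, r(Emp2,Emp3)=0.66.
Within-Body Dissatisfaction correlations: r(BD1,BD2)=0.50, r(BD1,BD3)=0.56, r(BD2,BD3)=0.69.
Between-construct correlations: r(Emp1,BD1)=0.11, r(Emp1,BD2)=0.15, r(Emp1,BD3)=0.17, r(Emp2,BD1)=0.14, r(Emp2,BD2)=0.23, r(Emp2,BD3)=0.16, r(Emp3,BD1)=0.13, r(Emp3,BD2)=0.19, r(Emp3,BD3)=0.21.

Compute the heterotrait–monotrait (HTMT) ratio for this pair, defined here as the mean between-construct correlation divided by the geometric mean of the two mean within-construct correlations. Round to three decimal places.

0.274

Between-construct mean = 1.49/9 = 0.1656.
Mean within-Emp = 1.88/3 = 0.6267; mean within-BD = 1.75/3 = 0.5833.
Geometric mean = √(0.6267 × 0.5833) = 0.6046.
HTMT = 0.1656 / 0.6046 = 0.274.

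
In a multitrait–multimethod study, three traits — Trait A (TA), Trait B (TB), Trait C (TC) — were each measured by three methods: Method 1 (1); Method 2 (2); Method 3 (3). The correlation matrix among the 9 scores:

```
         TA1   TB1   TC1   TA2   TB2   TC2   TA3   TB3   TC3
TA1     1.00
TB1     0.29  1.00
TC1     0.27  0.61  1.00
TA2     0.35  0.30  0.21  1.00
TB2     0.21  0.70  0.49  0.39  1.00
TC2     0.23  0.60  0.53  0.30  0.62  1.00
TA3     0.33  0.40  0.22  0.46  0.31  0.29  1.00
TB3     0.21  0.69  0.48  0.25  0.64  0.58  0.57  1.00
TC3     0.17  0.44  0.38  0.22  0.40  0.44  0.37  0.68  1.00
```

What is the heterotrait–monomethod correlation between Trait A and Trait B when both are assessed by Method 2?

Different traits, same method: r(TA2, TB2) = 0.39.

0.39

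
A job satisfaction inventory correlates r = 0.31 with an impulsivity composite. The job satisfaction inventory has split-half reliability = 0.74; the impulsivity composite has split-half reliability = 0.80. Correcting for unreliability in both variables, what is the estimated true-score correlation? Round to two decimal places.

r_true = r_obs / √(r_xx · r_yy) = 0.31 / √(0.74 × 0.80) = 0.31 / √0.5920 = 0.31 / 0.7694 ≈ 0.40.

0.40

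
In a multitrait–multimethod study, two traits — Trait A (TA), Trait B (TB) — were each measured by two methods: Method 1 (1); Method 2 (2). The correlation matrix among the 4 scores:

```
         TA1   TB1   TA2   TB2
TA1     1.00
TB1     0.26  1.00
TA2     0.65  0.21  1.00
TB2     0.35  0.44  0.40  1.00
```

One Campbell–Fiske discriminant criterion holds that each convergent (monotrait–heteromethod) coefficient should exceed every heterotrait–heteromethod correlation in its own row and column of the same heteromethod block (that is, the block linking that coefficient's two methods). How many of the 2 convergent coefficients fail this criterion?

0

Checking each validity diagonal entry against its comparison values:
TA (methods 1·2): 0.65 vs {0.35, 0.21} → pass.
TB (methods 1·2): 0.44 vs {0.21, 0.35} → pass.
0 of 2 fail.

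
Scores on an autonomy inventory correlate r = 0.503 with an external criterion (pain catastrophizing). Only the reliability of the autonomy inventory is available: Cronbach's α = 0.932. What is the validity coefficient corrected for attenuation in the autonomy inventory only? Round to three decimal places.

Single correction: r_c = r_obs / √r_xx = 0.503 / √0.932 = 0.503 / 0.9654 ≈ 0.521.

0.521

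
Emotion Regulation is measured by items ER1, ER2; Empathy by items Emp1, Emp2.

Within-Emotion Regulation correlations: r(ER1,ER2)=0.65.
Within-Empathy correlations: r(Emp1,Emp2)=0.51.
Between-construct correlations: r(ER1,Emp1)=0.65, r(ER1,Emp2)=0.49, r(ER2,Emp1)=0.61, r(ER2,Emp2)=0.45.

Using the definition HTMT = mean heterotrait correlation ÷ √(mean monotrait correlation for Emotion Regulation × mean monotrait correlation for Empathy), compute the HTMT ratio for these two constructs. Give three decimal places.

Mean between = 2.20/4 = 0.5500.
Mean within-ER = 0.65/1 = 0.6500; mean within-Emp = 0.51/1 = 0.5100.
Geometric mean = √(0.6500 × 0.5100) = 0.5758.
HTMT = 0.5500 / 0.5758 = 0.955.

0.955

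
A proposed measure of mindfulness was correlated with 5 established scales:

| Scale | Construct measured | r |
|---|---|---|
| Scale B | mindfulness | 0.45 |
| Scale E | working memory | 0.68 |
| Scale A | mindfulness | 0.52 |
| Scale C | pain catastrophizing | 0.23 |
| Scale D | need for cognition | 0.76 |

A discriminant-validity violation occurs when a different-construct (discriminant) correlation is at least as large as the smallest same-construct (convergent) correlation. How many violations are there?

2

Convergent (same construct = mindfulness): Scale B, Scale A.
Smallest convergent = 0.45. Discriminant values: 0.68, 0.23, 0.76; count ≥ 0.45 → 2.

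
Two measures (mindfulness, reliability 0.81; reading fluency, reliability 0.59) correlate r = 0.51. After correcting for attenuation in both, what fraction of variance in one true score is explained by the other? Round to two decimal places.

0.54

Disattenuated r = 0.51 / √(0.81 × 0.59) = 0.51 / 0.6913 = 0.7377.
Shared true-score variance = 0.7377² = 0.5442 ≈ 0.54.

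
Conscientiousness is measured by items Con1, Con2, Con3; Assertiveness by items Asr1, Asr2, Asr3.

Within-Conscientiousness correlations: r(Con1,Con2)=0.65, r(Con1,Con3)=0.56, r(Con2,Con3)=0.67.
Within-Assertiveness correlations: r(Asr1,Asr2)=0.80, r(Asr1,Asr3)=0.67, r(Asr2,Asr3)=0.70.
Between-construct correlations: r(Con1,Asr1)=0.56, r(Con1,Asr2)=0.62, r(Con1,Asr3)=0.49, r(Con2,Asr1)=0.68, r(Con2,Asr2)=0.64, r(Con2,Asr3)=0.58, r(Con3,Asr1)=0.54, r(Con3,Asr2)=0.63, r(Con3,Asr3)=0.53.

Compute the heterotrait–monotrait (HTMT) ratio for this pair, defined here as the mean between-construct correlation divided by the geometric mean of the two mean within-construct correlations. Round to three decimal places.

0.870

Between-construct mean = 5.27/9 = 0.5856.
Mean within-Con = 1.88/3 = 0.6267; mean within-Asr = 2.17/3 = 0.7233.
Geometric mean = √(0.6267 × 0.7233) = 0.6733.
HTMT = 0.5856 / 0.6733 = 0.870.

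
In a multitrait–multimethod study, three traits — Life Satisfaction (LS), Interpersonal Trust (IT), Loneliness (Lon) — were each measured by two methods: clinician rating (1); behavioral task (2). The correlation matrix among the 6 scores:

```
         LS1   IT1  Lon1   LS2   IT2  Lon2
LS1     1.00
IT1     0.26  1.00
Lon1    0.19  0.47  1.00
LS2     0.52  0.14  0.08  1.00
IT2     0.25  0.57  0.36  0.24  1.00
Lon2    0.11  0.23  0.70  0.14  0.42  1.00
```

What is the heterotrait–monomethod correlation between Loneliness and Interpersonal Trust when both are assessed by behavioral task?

Different traits, same method: r(Lon2, IT2) = 0.42.

0.42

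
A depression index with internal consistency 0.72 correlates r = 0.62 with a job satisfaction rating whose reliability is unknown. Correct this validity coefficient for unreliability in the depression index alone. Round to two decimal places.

Single correction: r_c = r_obs / √r_xx = 0.62 / √0.72 = 0.62 / 0.8485 ≈ 0.73.

0.73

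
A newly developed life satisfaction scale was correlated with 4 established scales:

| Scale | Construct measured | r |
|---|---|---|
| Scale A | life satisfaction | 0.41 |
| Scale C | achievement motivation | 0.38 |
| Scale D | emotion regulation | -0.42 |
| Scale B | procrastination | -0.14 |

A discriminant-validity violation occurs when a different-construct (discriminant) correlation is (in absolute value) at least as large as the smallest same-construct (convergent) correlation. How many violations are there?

1

Convergent (same construct = life satisfaction): Scale A.
Smallest convergent = 0.41. Discriminant |r|: 0.38, 0.42, 0.14; count ≥ 0.41 → 1.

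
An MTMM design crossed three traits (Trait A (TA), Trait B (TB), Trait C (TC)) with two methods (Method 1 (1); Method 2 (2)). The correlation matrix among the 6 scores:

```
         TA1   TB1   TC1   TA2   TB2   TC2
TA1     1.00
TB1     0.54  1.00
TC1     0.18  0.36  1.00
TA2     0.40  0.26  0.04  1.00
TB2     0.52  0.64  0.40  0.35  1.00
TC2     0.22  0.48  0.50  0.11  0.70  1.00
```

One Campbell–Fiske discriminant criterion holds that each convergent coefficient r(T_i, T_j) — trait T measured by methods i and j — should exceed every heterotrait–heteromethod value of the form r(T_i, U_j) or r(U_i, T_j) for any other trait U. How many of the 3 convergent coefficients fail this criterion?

Convergent coefficients and their comparison sets:
TA (methods 1·2): 0.40 vs {0.52, 0.26, 0.22, 0.04} → fail.
TB (methods 1·2): 0.64 vs {0.26, 0.52, 0.48, 0.40} → pass.
TC (methods 1·2): 0.50 vs {0.04, 0.22, 0.40, 0.48} → pass.
1 of 3 fail.

1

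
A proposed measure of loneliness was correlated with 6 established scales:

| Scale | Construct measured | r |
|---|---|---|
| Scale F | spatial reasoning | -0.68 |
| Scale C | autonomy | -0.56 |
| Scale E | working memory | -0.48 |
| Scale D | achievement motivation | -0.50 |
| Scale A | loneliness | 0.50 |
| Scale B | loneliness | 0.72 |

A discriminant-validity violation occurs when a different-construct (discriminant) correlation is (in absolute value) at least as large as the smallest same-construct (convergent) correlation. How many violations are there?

3

Convergent (same construct = loneliness): Scale A, Scale B.
Smallest convergent = 0.50. Discriminant |r|: 0.68, 0.56, 0.48, 0.50; count ≥ 0.50 → 3.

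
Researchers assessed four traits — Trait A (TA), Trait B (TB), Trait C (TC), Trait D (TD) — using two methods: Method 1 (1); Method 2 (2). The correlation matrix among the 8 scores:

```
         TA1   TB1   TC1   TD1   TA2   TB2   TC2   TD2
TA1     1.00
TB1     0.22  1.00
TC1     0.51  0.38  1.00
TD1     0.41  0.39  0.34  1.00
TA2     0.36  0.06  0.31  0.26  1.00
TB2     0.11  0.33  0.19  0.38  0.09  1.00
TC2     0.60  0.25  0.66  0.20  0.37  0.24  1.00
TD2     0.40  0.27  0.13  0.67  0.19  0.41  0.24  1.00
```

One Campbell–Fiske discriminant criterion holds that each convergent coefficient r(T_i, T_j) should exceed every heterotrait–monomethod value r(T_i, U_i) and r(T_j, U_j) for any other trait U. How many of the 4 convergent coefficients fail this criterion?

2

Checking each validity diagonal entry against its comparison values:
TA (methods 1·2): 0.36 vs {0.22, 0.09, 0.51, 0.37, 0.41, 0.19} → fail.
TB (methods 1·2): 0.33 vs {0.22, 0.09, 0.38, 0.24, 0.39, 0.41} → fail.
TC (methods 1·2): 0.66 vs {0.51, 0.37, 0.38, 0.24, 0.34, 0.24} → pass.
TD (methods 1·2): 0.67 vs {0.41, 0.19, 0.39, 0.41, 0.34, 0.24} → pass.
2 of 4 fail.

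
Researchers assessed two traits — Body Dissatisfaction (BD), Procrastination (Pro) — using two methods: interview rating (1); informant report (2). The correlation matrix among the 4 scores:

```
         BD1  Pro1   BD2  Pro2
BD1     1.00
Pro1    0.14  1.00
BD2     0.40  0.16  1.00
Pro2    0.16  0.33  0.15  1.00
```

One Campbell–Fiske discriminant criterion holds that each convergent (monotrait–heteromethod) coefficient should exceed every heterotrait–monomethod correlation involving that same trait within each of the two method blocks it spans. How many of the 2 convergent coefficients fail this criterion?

Checking each validity diagonal entry against its comparison values:
BD (methods 1·2): 0.40 vs {0.14, 0.15} → pass.
Pro (methods 1·2): 0.33 vs {0.14, 0.15} → pass.
0 of 2 fail.

0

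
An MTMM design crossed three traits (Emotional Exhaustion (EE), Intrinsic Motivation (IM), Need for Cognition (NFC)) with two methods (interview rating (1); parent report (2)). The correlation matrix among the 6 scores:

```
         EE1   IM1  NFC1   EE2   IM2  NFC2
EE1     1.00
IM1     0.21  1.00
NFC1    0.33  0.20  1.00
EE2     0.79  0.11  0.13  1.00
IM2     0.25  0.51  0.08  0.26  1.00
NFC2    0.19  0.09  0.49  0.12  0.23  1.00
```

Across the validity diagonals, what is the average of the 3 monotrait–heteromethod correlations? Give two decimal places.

Convergent values: 0.79, 0.51, 0.49; mean = 1.79/3 = 0.60.

0.60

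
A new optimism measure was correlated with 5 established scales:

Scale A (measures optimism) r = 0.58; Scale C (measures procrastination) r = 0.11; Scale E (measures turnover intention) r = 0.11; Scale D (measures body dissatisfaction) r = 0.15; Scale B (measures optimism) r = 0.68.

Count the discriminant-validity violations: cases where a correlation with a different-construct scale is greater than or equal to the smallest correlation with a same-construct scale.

Convergent (same construct = optimism): Scale A, Scale B.
Smallest convergent = 0.58. Discriminant values: 0.11, 0.11, 0.15; count ≥ 0.58 → 0.

0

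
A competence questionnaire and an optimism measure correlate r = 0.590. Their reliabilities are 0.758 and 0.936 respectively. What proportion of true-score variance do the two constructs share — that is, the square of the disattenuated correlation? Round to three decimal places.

0.491

Disattenuated r = 0.590 / √(0.758 × 0.936) = 0.590 / 0.8423 = 0.7005.
Shared true-score variance = 0.7005² = 0.4907 ≈ 0.491.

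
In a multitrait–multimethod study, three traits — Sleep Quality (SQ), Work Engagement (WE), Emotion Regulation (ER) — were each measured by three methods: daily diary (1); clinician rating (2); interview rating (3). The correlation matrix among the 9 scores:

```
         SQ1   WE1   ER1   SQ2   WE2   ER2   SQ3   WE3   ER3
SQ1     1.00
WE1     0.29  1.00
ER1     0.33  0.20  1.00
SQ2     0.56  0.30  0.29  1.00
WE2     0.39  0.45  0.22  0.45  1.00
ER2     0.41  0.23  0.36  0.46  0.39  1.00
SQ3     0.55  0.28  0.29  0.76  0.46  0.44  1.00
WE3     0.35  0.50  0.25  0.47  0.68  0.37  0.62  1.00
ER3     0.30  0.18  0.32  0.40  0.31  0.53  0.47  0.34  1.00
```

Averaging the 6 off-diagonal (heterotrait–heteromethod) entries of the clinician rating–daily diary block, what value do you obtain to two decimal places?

0.31

HTHM values (method 2 × method 1): 0.30, 0.29, 0.39, 0.22, 0.41, 0.23; mean = 1.84/6 = 0.31.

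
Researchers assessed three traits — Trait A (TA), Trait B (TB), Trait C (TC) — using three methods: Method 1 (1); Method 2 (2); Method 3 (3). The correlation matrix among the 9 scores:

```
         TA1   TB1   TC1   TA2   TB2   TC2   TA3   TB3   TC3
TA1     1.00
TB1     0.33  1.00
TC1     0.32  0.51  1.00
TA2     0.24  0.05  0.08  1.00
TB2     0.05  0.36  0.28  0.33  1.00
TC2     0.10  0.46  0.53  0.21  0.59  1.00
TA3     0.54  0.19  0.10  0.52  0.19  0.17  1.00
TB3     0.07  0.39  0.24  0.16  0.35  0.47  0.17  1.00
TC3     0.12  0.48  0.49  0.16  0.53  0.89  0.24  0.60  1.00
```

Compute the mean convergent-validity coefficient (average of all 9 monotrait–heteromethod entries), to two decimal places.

0.48

Convergent values: 0.24, 0.54, 0.52, 0.36, 0.39, 0.35, 0.53, 0.49, 0.89; mean = 4.31/9 = 0.48.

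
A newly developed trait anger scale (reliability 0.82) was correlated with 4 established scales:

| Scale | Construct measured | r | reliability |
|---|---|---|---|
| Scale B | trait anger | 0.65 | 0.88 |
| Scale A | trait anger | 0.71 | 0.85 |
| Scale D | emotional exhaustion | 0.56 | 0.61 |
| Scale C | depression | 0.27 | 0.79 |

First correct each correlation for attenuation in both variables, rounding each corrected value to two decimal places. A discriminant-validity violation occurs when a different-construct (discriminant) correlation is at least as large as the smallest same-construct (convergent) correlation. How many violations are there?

1

Disattenuated r (r / √(r_scale · r_new)):
  Scale B (conv): 0.65 / √(0.88·0.82) = 0.77
  Scale A (conv): 0.71 / √(0.85·0.82) = 0.85
  Scale D (disc): 0.56 / √(0.61·0.82) = 0.79
  Scale C (disc): 0.27 / √(0.79·0.82) = 0.34
Smallest convergent = 0.77. Discriminant values: 0.79, 0.34; count ≥ 0.77 → 1.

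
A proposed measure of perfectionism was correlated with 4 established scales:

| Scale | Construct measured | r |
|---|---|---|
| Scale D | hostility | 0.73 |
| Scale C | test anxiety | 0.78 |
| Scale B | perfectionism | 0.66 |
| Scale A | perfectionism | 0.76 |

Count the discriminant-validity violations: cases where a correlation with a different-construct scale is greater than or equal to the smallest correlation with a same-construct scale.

2

Convergent (same construct = perfectionism): Scale B, Scale A.
Smallest convergent = 0.66. Discriminant values: 0.73, 0.78; count ≥ 0.66 → 2.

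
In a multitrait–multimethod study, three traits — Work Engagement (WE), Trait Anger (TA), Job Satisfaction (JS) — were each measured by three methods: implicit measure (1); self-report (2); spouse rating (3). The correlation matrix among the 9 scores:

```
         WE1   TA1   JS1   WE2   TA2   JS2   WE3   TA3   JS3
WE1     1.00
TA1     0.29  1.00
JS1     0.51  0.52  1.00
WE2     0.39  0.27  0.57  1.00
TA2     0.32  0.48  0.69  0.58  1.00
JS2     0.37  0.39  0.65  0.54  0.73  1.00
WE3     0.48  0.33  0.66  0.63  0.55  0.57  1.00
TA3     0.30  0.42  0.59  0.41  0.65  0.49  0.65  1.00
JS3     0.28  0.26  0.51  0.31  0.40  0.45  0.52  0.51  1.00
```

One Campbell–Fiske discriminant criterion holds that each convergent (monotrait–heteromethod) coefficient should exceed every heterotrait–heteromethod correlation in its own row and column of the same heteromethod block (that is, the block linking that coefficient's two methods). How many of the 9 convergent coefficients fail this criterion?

7

Checking each validity diagonal entry against its comparison values:
WE (methods 1·2): 0.39 vs {0.32, 0.27, 0.37, 0.57} → fail.
WE (methods 1·3): 0.48 vs {0.30, 0.33, 0.28, 0.66} → fail.
WE (methods 2·3): 0.63 vs {0.41, 0.55, 0.31, 0.57} → pass.
TA (methods 1·2): 0.48 vs {0.27, 0.32, 0.39, 0.69} → fail.
TA (methods 1·3): 0.42 vs {0.33, 0.30, 0.26, 0.59} → fail.
TA (methods 2·3): 0.65 vs {0.55, 0.41, 0.40, 0.49} → pass.
JS (methods 1·2): 0.65 vs {0.57, 0.37, 0.69, 0.39} → fail.
JS (methods 1·3): 0.51 vs {0.66, 0.28, 0.59, 0.26} → fail.
JS (methods 2·3): 0.45 vs {0.57, 0.31, 0.49, 0.40} → fail.
7 of 9 fail.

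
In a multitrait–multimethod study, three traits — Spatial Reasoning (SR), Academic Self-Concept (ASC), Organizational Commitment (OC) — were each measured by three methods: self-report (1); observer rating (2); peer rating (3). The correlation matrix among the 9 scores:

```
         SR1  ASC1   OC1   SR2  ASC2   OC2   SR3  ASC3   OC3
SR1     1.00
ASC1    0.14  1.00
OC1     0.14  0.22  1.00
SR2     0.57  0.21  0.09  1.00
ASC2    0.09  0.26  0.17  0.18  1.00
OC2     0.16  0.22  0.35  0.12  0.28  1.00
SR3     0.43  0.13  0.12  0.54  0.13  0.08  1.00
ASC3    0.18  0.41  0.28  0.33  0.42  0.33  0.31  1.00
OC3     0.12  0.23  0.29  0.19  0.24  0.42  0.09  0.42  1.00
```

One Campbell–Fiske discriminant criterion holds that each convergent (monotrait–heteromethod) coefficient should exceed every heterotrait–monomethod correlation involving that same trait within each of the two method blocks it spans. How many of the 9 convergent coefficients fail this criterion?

Each convergent coefficient versus the relevant comparison correlations:
SR (methods 1·2): 0.57 vs {0.14, 0.18, 0.14, 0.12} → pass.
SR (methods 1·3): 0.43 vs {0.14, 0.31, 0.14, 0.09} → pass.
SR (methods 2·3): 0.54 vs {0.18, 0.31, 0.12, 0.09} → pass.
ASC (methods 1·2): 0.26 vs {0.14, 0.18, 0.22, 0.28} → fail.
ASC (methods 1·3): 0.41 vs {0.14, 0.31, 0.22, 0.42} → fail.
ASC (methods 2·3): 0.42 vs {0.18, 0.31, 0.28, 0.42} → fail.
OC (methods 1·2): 0.35 vs {0.14, 0.12, 0.22, 0.28} → pass.
OC (methods 1·3): 0.29 vs {0.14, 0.09, 0.22, 0.42} → fail.
OC (methods 2·3): 0.42 vs {0.12, 0.09, 0.28, 0.42} → fail.
5 of 9 fail.

5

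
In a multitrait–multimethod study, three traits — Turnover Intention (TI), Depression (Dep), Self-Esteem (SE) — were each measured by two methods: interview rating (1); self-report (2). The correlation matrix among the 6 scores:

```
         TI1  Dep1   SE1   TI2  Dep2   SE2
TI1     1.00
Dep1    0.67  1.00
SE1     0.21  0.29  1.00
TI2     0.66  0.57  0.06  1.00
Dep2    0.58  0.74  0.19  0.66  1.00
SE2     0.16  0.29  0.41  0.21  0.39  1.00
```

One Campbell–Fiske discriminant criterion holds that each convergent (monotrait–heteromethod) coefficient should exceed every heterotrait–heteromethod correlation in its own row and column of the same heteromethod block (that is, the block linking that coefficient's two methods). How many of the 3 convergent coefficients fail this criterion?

Checking each validity diagonal entry against its comparison values:
TI (methods 1·2): 0.66 vs {0.58, 0.57, 0.16, 0.06} → pass.
Dep (methods 1·2): 0.74 vs {0.57, 0.58, 0.29, 0.19} → pass.
SE (methods 1·2): 0.41 vs {0.06, 0.16, 0.19, 0.29} → pass.
0 of 3 fail.

0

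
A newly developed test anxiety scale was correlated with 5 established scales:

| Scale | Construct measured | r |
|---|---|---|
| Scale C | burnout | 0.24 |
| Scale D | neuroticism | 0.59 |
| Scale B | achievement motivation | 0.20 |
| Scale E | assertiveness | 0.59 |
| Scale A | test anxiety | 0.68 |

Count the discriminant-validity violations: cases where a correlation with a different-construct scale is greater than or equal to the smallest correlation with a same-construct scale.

0

Convergent (same construct = test anxiety): Scale A.
Smallest convergent = 0.68. Discriminant values: 0.24, 0.59, 0.20, 0.59; count ≥ 0.68 → 0.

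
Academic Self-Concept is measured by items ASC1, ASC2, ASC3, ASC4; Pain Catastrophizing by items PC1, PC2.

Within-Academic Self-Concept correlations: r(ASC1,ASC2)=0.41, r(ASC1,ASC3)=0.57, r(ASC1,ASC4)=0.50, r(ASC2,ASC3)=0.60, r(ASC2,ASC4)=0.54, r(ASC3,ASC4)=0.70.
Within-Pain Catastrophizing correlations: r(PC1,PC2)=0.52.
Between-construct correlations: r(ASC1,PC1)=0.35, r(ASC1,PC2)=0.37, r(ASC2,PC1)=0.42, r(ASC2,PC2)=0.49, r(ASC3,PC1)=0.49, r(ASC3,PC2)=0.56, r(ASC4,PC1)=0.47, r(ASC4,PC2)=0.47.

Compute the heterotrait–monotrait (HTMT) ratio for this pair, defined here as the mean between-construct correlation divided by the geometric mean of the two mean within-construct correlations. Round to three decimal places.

0.844

Mean heterotrait r = 3.62/8 = 0.4525.
Mean within-ASC = 3.32/6 = 0.5533; mean within-PC = 0.52/1 = 0.5200.
Geometric mean = √(0.5533 × 0.5200) = 0.5364.
HTMT = 0.4525 / 0.5364 = 0.844.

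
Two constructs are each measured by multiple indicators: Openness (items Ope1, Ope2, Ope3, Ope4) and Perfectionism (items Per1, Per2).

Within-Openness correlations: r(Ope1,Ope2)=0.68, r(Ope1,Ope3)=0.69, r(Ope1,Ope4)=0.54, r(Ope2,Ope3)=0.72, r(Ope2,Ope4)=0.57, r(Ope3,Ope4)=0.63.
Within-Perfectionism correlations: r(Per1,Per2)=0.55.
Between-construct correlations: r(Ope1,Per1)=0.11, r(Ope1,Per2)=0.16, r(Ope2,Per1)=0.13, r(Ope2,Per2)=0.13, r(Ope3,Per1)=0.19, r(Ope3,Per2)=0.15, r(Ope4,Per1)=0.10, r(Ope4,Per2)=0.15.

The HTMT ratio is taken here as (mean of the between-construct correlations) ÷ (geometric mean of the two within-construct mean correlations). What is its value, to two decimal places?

Mean heterotrait r = 1.12/8 = 0.1400.
Mean within-Ope = 3.83/6 = 0.6383; mean within-Per = 0.55/1 = 0.5500.
Geometric mean = √(0.6383 × 0.5500) = 0.5925.
HTMT = 0.1400 / 0.5925 = 0.24.

0.24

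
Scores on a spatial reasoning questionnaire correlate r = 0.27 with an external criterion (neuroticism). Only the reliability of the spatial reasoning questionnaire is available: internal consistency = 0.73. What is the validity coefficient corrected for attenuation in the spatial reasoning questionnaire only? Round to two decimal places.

0.32

Single correction: r_c = r_obs / √r_xx = 0.27 / √0.73 = 0.27 / 0.8544 ≈ 0.32.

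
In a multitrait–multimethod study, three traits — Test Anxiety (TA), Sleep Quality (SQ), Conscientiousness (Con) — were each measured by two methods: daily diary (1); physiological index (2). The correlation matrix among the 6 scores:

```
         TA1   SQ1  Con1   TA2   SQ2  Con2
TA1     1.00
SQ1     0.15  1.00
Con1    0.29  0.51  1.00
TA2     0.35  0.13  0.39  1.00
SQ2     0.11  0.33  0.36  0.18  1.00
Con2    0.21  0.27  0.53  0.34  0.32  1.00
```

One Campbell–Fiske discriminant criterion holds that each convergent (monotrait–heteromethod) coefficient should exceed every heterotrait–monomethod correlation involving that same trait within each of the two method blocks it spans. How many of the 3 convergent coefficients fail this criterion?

1

Checking each validity diagonal entry against its comparison values:
TA (methods 1·2): 0.35 vs {0.15, 0.18, 0.29, 0.34} → pass.
SQ (methods 1·2): 0.33 vs {0.15, 0.18, 0.51, 0.32} → fail.
Con (methods 1·2): 0.53 vs {0.29, 0.34, 0.51, 0.32} → pass.
1 of 3 fail.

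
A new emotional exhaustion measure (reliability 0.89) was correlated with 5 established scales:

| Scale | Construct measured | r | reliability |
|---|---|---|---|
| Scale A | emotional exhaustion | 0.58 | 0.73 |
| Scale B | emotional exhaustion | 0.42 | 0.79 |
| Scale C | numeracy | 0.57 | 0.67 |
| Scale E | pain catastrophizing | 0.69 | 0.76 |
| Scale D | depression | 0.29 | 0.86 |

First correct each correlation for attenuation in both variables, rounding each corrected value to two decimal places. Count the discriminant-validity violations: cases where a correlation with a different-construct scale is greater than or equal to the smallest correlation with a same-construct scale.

2

Disattenuated r (r / √(r_scale · r_new)):
  Scale A (conv): 0.58 / √(0.73·0.89) = 0.72
  Scale B (conv): 0.42 / √(0.79·0.89) = 0.50
  Scale C (disc): 0.57 / √(0.67·0.89) = 0.74
  Scale E (disc): 0.69 / √(0.76·0.89) = 0.84
  Scale D (disc): 0.29 / √(0.86·0.89) = 0.33
Smallest convergent = 0.50. Discriminant values: 0.74, 0.84, 0.33; count ≥ 0.50 → 2.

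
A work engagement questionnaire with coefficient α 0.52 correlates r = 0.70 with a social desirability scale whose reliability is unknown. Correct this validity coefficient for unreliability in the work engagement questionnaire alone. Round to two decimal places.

Single correction: r_c = r_obs / √r_xx = 0.70 / √0.52 = 0.70 / 0.7211 ≈ 0.97.

0.97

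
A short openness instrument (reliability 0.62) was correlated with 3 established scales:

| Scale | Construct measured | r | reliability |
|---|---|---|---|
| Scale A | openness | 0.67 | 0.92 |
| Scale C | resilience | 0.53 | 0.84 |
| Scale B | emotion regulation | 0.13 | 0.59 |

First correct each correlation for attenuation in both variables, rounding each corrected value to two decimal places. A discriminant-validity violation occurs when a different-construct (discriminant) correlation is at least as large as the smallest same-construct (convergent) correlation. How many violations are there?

0

Disattenuated r (r / √(r_scale · r_new)):
  Scale A (conv): 0.67 / √(0.92·0.62) = 0.89
  Scale C (disc): 0.53 / √(0.84·0.62) = 0.73
  Scale B (disc): 0.13 / √(0.59·0.62) = 0.21
Smallest convergent = 0.89. Discriminant values: 0.73, 0.21; count ≥ 0.89 → 0.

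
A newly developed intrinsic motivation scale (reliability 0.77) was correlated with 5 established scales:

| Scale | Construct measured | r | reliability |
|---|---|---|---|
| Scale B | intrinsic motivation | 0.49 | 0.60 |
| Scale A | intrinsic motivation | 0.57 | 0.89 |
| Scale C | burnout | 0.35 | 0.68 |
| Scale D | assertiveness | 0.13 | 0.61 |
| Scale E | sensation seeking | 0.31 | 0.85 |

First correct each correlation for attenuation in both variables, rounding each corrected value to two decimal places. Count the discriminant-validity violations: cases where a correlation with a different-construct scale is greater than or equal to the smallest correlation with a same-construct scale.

Disattenuated r (r / √(r_scale · r_new)):
  Scale B (conv): 0.49 / √(0.60·0.77) = 0.72
  Scale A (conv): 0.57 / √(0.89·0.77) = 0.69
  Scale C (disc): 0.35 / √(0.68·0.77) = 0.48
  Scale D (disc): 0.13 / √(0.61·0.77) = 0.19
  Scale E (disc): 0.31 / √(0.85·0.77) = 0.38
Smallest convergent = 0.69. Discriminant values: 0.48, 0.19, 0.38; count ≥ 0.69 → 0.

0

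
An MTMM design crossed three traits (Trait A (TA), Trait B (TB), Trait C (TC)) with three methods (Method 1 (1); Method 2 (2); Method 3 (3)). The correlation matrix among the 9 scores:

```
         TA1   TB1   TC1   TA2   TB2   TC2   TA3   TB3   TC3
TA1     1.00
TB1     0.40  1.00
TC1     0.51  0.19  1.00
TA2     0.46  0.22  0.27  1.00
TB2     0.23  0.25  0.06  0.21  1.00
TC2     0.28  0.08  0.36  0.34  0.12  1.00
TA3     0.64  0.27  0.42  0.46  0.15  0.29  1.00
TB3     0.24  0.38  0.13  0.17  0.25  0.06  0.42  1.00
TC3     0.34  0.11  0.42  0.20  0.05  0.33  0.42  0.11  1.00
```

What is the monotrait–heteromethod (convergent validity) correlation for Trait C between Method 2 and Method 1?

Same trait (TC), different methods: r(TC2, TC1) = 0.36.

0.36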